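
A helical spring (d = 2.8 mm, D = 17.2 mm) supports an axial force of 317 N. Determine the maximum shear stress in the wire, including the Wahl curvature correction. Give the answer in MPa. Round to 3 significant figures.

788 MPa

Spring index C = D/d = 17.2/2.8 = 6.1429
K_W = (4C−1)/(4C−4) + 0.615/C = 23.571/20.571 + 0.1001 = 1.2459
τ₀ = 8FD/(πd³) = 8·317·17.2/(π·2.8³) = 43619.2/68.964 = 632.49 MPa
τ_max = K·τ₀ = 1.2459 × 632.49 = 788.05 MPa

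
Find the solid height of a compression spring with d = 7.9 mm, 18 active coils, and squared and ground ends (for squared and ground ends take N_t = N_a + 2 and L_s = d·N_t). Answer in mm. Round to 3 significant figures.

158 mm

squared and ground ends: N_t = N_a + 2 = 18 + 2 = 20
L_s = d·N_t = 7.9 × 20 = 158 mm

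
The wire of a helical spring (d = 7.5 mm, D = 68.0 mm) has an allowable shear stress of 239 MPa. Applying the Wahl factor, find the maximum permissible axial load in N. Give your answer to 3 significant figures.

C = D/d = 68.0/7.5 = 9.0667
K_W = (4C−1)/(4C−4) + 0.615/C = 35.267/32.267 + 0.0678 = 1.1608
τ_max = K·8FD/(πd³) → F_max = τ_allow·πd³/(8DK)
F_max = 239·π·7.5³/(8·68.0·1.1608) = 3.1676e+05/631.48 = 501.62 N

502 N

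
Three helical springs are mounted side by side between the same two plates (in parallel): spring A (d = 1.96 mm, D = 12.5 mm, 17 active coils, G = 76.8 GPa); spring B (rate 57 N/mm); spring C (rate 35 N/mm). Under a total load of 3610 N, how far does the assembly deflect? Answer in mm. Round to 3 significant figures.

37.5 mm

k_A = Gd⁴/(8D³N_a) = (76.8×10³)(1.96⁴)/(8·12.5³·17) = 4.2669 N/mm
Parallel: k_eq = 4.2669 + 57 + 35 = 96.267 N/mm
δ = F/k_eq = 3610/96.267 = 37.5 mm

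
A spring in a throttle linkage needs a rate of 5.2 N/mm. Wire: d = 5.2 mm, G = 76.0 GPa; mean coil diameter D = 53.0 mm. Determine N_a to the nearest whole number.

9

N_a = Gd⁴/(8D³k) = (76.0×10³ × 5.2⁴)/(8 × 53.0³ × 5.2)
    = 5.55683e+07 / 6.19328e+06 = 8.972 → 9 coils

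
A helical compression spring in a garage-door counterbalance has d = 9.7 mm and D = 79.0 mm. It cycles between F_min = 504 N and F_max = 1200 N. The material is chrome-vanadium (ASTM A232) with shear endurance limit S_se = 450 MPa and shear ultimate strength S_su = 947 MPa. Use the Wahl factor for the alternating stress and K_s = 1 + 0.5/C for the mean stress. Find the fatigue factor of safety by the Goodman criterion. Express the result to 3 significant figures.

C = D/d = 79.0/9.7 = 8.1443; K_W = (4C−1)/(4C−4)+0.615/C = 1.1805; K_s = 1+0.5/C = 1.0614
F_a = (F_max−F_min)/2 = 348 N; F_m = (F_max+F_min)/2 = 852 N
τ_a = K_W·8F_aD/(πd³) = 1.1805 × 76.706 = 90.551 MPa
τ_m = K_s·8F_mD/(πd³) = 1.0614 × 187.8 = 199.33 MPa
Goodman: 1/n_f = τ_a/S_se + τ_m/S_su = 90.551/450 + 199.33/947 = 0.20122 + 0.21048 = 0.41171
n_f = 1/0.41171 = 2.429

2.43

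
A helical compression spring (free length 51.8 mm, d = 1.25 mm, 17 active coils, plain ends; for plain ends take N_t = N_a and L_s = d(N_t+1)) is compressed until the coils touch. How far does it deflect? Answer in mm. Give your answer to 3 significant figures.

N_t = 17; L_s = 1.25·18 = 22.5 mm
δ_solid = L₀ − L_s = 51.8 − 22.5 = 29.3 mm

29.3 mm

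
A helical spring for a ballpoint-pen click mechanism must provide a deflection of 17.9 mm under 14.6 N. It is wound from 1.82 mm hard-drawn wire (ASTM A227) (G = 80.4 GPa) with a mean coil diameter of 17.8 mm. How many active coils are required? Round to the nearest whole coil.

24

Required rate k = F/δ = 14.6/17.9 = 0.81564 N/mm
N_a = Gd⁴/(8D³k) = (80.4×10³ × 1.82⁴)/(8 × 17.8³ × 0.81564)
    = 882148 / 36800.2 = 23.97 → 24 coils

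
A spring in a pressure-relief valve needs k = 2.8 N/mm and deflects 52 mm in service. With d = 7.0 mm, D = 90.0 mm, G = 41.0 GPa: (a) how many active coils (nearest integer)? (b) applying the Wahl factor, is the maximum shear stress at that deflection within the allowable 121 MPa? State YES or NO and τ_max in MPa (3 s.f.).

(a) 6 coils; (b) YES, τ_max = 109 MPa

N_a = Gd⁴/(8D³k) = (41.0×10³)(7.0⁴)/(8·90.0³·2.8) = 6.028 → N_a = 6
Actual rate k = Gd⁴/(8D³·6) = 2.8132 N/mm
Working load F = kδ = 2.8132·52 = 146.29 N
C = 90.0/7.0 = 12.8571; K_W = (4C−1)/(4C−4)+0.615/C = 1.1111
τ_max = K_W·8FD/(πd³) = 1.1111·97.746 = 108.6 MPa
τ_max ≤ 121 MPa → acceptable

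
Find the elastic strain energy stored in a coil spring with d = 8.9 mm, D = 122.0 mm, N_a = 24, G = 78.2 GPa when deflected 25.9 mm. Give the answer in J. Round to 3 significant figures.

k = Gd⁴/(8D³N_a) = (78.2×10³)(8.9⁴)/(8·122.0³·24) = 1.4073 N/mm
U = ½kδ² = 0.5 × 1.4073 × 25.9² = 472.01 N·mm = 0.47201 J

0.472 J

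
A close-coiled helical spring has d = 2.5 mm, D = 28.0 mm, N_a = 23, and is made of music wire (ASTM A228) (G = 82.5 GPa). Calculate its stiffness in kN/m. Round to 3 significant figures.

k = Gd⁴/(8D³N_a) = (82.5×10³ × 2.5⁴) / (8 × 28.0³ × 23)
  = 3.22266e+06 / 4.03917e+06 = 0.79785 N/mm

0.798 kN/m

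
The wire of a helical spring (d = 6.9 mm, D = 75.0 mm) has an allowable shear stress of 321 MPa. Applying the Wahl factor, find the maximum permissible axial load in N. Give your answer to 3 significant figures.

488 N

C = D/d = 75.0/6.9 = 10.8696
K_W = (4C−1)/(4C−4) + 0.615/C = 42.478/39.478 + 0.0566 = 1.1326
τ_max = K·8FD/(πd³) → F_max = τ_allow·πd³/(8DK)
F_max = 321·π·6.9³/(8·75.0·1.1326) = 3.3129e+05/679.54 = 487.51 N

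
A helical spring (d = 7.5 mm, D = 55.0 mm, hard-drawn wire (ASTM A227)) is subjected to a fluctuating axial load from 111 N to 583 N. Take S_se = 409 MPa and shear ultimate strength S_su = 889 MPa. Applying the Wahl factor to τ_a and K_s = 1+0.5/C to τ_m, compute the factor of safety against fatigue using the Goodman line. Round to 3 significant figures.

C = D/d = 55.0/7.5 = 7.3333; K_W = (4C−1)/(4C−4)+0.615/C = 1.2023; K_s = 1+0.5/C = 1.0682
F_a = (F_max−F_min)/2 = 236 N; F_m = (F_max+F_min)/2 = 347 N
τ_a = K_W·8F_aD/(πd³) = 1.2023 × 78.349 = 94.197 MPa
τ_m = K_s·8F_mD/(πd³) = 1.0682 × 115.2 = 123.05 MPa
Goodman: 1/n_f = τ_a/S_se + τ_m/S_su = 94.197/409 + 123.05/889 = 0.23031 + 0.13842 = 0.36873
n_f = 1/0.36873 = 2.712

2.71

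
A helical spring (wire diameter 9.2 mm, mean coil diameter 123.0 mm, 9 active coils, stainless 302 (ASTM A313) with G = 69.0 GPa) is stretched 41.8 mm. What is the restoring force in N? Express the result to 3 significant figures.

154 N

k = Gd⁴/(8D³N_a) = (69.0×10³)(9.2⁴)/(8·123.0³·9) = 3.6894 N/mm
F = k·δ = 3.6894 × 41.8 = 154.22 N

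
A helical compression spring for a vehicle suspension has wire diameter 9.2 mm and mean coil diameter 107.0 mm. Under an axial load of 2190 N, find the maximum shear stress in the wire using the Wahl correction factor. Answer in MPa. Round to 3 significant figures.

Spring index C = D/d = 107.0/9.2 = 11.6304
K_W = (4C−1)/(4C−4) + 0.615/C = 45.522/42.522 + 0.0529 = 1.1234
τ₀ = 8FD/(πd³) = 8·2190·107.0/(π·9.2³) = 1.87464e+06/2446.3 = 766.31 MPa
τ_max = K·τ₀ = 1.1234 × 766.31 = 860.9 MPa

861 MPa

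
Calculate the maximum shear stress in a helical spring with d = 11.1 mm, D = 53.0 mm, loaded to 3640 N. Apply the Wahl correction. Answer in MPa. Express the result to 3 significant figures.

477 MPa

Spring index C = D/d = 53.0/11.1 = 4.7748
K_W = (4C−1)/(4C−4) + 0.615/C = 18.099/15.099 + 0.1288 = 1.3275
τ₀ = 8FD/(πd³) = 8·3640·53.0/(π·11.1³) = 1.54336e+06/4296.5 = 359.21 MPa
τ_max = K·τ₀ = 1.3275 × 359.21 = 476.85 MPa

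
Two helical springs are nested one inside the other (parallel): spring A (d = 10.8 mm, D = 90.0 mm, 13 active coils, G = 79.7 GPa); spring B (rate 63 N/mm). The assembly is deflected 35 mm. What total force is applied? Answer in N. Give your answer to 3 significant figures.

2710 N

k_A = Gd⁴/(8D³N_a) = (79.7×10³)(10.8⁴)/(8·90.0³·13) = 14.302 N/mm
Parallel: k_eq = 14.302 + 63 = 77.302 N/mm
F = k_eq·δ = 77.302·35 = 2705.6 N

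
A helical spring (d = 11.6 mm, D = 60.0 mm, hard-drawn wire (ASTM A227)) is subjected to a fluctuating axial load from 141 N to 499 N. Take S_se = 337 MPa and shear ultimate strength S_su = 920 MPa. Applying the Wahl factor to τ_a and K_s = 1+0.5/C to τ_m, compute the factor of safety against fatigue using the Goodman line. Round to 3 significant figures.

9.54

C = D/d = 60.0/11.6 = 5.1724; K_W = (4C−1)/(4C−4)+0.615/C = 1.2987; K_s = 1+0.5/C = 1.0967
F_a = (F_max−F_min)/2 = 179 N; F_m = (F_max+F_min)/2 = 320 N
τ_a = K_W·8F_aD/(πd³) = 1.2987 × 17.521 = 22.754 MPa
τ_m = K_s·8F_mD/(πd³) = 1.0967 × 31.323 = 34.351 MPa
Goodman: 1/n_f = τ_a/S_se + τ_m/S_su = 22.754/337 + 34.351/920 = 0.06752 + 0.03734 = 0.10486
n_f = 1/0.10486 = 9.537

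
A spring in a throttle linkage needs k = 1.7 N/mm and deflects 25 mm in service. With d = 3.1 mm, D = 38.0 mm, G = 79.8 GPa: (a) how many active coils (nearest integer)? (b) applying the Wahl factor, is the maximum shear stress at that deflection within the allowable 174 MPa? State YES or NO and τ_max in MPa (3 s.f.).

(a) 10 coils; (b) YES, τ_max = 152 MPa

N_a = Gd⁴/(8D³k) = (79.8×10³)(3.1⁴)/(8·38.0³·1.7) = 9.876 → N_a = 10
Actual rate k = Gd⁴/(8D³·10) = 1.6788 N/mm
Working load F = kδ = 1.6788·25 = 41.971 N
C = 38.0/3.1 = 12.2581; K_W = (4C−1)/(4C−4)+0.615/C = 1.1168
τ_max = K_W·8FD/(πd³) = 1.1168·136.33 = 152.25 MPa
τ_max ≤ 174 MPa → acceptable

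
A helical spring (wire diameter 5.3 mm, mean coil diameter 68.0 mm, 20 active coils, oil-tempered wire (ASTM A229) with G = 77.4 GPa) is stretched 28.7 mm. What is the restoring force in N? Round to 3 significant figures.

34.8 N

k = Gd⁴/(8D³N_a) = (77.4×10³)(5.3⁴)/(8·68.0³·20) = 1.2139 N/mm
F = k·δ = 1.2139 × 28.7 = 34.84 N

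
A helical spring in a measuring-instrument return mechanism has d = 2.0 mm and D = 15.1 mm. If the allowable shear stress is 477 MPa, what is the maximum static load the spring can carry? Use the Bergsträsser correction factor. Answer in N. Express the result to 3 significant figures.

83.8 N

C = D/d = 15.1/2.0 = 7.5500
K_B = (4C+2)/(4C−3) = 32.200/27.200 = 1.1838
τ_max = K·8FD/(πd³) → F_max = τ_allow·πd³/(8DK)
F_max = 477·π·2.0³/(8·15.1·1.1838) = 11988/143.01 = 83.831 N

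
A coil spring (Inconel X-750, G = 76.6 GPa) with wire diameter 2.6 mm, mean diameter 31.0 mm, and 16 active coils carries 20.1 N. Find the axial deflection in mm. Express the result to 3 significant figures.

21.9 mm

k = Gd⁴/(8D³N_a) = (76.6×10³)(2.6⁴)/(8·31.0³·16) = 0.91797 N/mm
δ = F/k = 20.1 / 0.91797 = 21.896 mm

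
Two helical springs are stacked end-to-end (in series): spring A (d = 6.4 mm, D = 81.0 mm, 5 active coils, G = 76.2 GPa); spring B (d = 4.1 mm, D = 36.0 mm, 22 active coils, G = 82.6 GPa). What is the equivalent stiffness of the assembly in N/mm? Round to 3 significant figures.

k_A = Gd⁴/(8D³N_a) = (76.2×10³)(6.4⁴)/(8·81.0³·5) = 6.014 N/mm
k_B = Gd⁴/(8D³N_a) = (82.6×10³)(4.1⁴)/(8·36.0³·22) = 2.8425 N/mm
Series: 1/k_eq = 1/6.014 + 1/2.8425 = 0.51809; k_eq = 1.9302 N/mm

1.93 N/mm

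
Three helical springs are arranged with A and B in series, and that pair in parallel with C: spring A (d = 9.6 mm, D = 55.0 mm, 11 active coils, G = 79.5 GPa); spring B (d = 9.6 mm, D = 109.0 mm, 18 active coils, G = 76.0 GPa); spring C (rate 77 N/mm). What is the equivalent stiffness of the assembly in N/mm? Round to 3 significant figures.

k_A = Gd⁴/(8D³N_a) = (79.5×10³)(9.6⁴)/(8·55.0³·11) = 46.119 N/mm
k_B = Gd⁴/(8D³N_a) = (76.0×10³)(9.6⁴)/(8·109.0³·18) = 3.4614 N/mm
Springs A,B series: k_AB = 1/(1/46.119+1/3.4614) = 3.2198 N/mm; parallel with C: k_eq = 3.2198+77 = 80.22 N/mm

80.2 N/mm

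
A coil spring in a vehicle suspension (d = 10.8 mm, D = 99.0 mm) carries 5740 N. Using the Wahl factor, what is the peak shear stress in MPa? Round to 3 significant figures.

1330 MPa

Spring index C = D/d = 99.0/10.8 = 9.1667
K_W = (4C−1)/(4C−4) + 0.615/C = 35.667/32.667 + 0.0671 = 1.1589
τ₀ = 8FD/(πd³) = 8·5740·99.0/(π·10.8³) = 4.54608e+06/3957.5 = 1148.7 MPa
τ_max = K·τ₀ = 1.1589 × 1148.7 = 1331.3 MPa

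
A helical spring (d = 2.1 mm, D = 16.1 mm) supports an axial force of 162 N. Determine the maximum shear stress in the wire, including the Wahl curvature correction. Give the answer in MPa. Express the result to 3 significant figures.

Spring index C = D/d = 16.1/2.1 = 7.6667
K_W = (4C−1)/(4C−4) + 0.615/C = 29.667/26.667 + 0.0802 = 1.1927
τ₀ = 8FD/(πd³) = 8·162·16.1/(π·2.1³) = 20865.6/29.094 = 717.17 MPa
τ_max = K·τ₀ = 1.1927 × 717.17 = 855.38 MPa

855 MPa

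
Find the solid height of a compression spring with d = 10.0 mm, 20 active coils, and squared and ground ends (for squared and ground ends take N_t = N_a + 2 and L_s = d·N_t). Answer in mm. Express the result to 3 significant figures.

squared and ground ends: N_t = N_a + 2 = 20 + 2 = 22
L_s = d·N_t = 10.0 × 22 = 220 mm

220 mm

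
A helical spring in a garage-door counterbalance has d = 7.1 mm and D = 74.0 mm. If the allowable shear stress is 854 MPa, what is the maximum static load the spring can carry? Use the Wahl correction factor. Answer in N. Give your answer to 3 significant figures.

C = D/d = 74.0/7.1 = 10.4225
K_W = (4C−1)/(4C−4) + 0.615/C = 40.690/37.690 + 0.0590 = 1.1386
τ_max = K·8FD/(πd³) → F_max = τ_allow·πd³/(8DK)
F_max = 854·π·7.1³/(8·74.0·1.1386) = 9.6025e+05/674.05 = 1424.6 N

1420 N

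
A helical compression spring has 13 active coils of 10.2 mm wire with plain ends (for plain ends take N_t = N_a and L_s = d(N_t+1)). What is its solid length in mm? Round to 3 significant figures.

143 mm

plain ends: N_t = N_a = 13
L_s = d·(N_t+1) = 10.2 × 14 = 142.8 mm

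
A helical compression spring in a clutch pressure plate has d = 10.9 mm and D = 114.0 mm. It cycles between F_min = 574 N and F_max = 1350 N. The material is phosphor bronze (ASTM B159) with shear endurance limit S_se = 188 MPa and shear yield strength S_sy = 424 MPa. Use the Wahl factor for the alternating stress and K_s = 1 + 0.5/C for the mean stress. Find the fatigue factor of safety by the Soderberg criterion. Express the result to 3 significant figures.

0.944

C = D/d = 114.0/10.9 = 10.4587; K_W = (4C−1)/(4C−4)+0.615/C = 1.1381; K_s = 1+0.5/C = 1.0478
F_a = (F_max−F_min)/2 = 388 N; F_m = (F_max+F_min)/2 = 962 N
τ_a = K_W·8F_aD/(πd³) = 1.1381 × 86.976 = 98.986 MPa
τ_m = K_s·8F_mD/(πd³) = 1.0478 × 215.65 = 225.95 MPa
Soderberg: 1/n_f = τ_a/S_se + τ_m/S_sy = 98.986/188 + 225.95/424 = 0.52652 + 0.53291 = 1.0594
n_f = 1/1.0594 = 0.9439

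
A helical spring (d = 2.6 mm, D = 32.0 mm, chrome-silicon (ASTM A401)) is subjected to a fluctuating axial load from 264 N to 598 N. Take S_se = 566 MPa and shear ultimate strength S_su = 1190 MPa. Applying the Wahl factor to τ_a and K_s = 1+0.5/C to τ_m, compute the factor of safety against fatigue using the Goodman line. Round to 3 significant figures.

0.305

C = D/d = 32.0/2.6 = 12.3077; K_W = (4C−1)/(4C−4)+0.615/C = 1.1163; K_s = 1+0.5/C = 1.0406
F_a = (F_max−F_min)/2 = 167 N; F_m = (F_max+F_min)/2 = 431 N
τ_a = K_W·8F_aD/(πd³) = 1.1163 × 774.26 = 864.3 MPa
τ_m = K_s·8F_mD/(πd³) = 1.0406 × 1998.2 = 2079.4 MPa
Goodman: 1/n_f = τ_a/S_se + τ_m/S_su = 864.3/566 + 2079.4/1190 = 1.52704 + 1.74741 = 3.2744
n_f = 1/3.2744 = 0.3054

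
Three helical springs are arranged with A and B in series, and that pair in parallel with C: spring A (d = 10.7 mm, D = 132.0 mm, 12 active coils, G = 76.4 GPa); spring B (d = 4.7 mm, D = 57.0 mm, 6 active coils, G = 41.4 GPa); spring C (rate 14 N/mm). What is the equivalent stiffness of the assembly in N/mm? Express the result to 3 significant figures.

k_A = Gd⁴/(8D³N_a) = (76.4×10³)(10.7⁴)/(8·132.0³·12) = 4.5356 N/mm
k_B = Gd⁴/(8D³N_a) = (41.4×10³)(4.7⁴)/(8·57.0³·6) = 2.2726 N/mm
Springs A,B series: k_AB = 1/(1/4.5356+1/2.2726) = 1.514 N/mm; parallel with C: k_eq = 1.514+14 = 15.514 N/mm

15.5 N/mm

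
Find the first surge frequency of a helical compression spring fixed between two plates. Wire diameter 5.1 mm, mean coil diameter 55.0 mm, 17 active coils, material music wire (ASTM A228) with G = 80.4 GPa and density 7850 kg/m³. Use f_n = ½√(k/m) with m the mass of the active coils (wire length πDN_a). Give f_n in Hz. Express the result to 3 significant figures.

35.7 Hz

k = Gd⁴/(8D³N_a) = (80.4×10³)(5.1⁴)/(8·55.0³·17) = 2.4039 N/mm = 2403.9 N/m
Wire length L = πDN_a = π·55.0·17 = 2937.4 mm
m = ρ·(πd²/4)·L = 7850 × 20.428×10⁻⁶ m² × 2.9374 m = 0.47104 kg
f_n = ½√(k/m) = 0.5·√(2403.9/0.47104) = 0.5·√(5103.3) = 35.719 Hz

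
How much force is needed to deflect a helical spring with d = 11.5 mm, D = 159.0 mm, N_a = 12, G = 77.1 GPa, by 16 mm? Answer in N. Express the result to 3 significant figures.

55.9 N

k = Gd⁴/(8D³N_a) = (77.1×10³)(11.5⁴)/(8·159.0³·12) = 3.4945 N/mm
F = k·δ = 3.4945 × 16 = 55.912 N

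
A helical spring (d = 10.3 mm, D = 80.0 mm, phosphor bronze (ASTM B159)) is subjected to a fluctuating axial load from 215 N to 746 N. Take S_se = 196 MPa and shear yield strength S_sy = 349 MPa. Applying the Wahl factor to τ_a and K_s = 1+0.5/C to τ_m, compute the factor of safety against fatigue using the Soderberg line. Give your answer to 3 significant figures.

C = D/d = 80.0/10.3 = 7.7670; K_W = (4C−1)/(4C−4)+0.615/C = 1.1900; K_s = 1+0.5/C = 1.0644
F_a = (F_max−F_min)/2 = 265.5 N; F_m = (F_max+F_min)/2 = 480.5 N
τ_a = K_W·8F_aD/(πd³) = 1.1900 × 49.497 = 58.903 MPa
τ_m = K_s·8F_mD/(πd³) = 1.0644 × 89.58 = 95.347 MPa
Soderberg: 1/n_f = τ_a/S_se + τ_m/S_sy = 58.903/196 + 95.347/349 = 0.30052 + 0.27320 = 0.57372
n_f = 1/0.57372 = 1.743

1.74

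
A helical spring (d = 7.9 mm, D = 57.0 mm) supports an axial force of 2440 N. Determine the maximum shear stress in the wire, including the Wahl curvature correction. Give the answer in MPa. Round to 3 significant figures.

Spring index C = D/d = 57.0/7.9 = 7.2152
K_W = (4C−1)/(4C−4) + 0.615/C = 27.861/24.861 + 0.0852 = 1.2059
τ₀ = 8FD/(πd³) = 8·2440·57.0/(π·7.9³) = 1.11264e+06/1548.9 = 718.33 MPa
τ_max = K·τ₀ = 1.2059 × 718.33 = 866.24 MPa

866 MPa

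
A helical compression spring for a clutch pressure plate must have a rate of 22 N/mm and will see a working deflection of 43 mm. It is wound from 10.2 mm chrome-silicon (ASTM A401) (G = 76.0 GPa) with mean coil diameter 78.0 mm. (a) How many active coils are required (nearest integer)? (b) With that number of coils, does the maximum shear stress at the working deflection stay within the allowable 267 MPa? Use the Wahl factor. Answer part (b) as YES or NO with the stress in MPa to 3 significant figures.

N_a = Gd⁴/(8D³k) = (76.0×10³)(10.2⁴)/(8·78.0³·22) = 9.85 → N_a = 10
Actual rate k = Gd⁴/(8D³·10) = 21.669 N/mm
Working load F = kδ = 21.669·43 = 931.77 N
C = 78.0/10.2 = 7.6471; K_W = (4C−1)/(4C−4)+0.615/C = 1.1933
τ_max = K_W·8FD/(πd³) = 1.1933·174.4 = 208.1 MPa
τ_max ≤ 267 MPa → acceptable

(a) 10 coils; (b) YES, τ_max = 208 MPa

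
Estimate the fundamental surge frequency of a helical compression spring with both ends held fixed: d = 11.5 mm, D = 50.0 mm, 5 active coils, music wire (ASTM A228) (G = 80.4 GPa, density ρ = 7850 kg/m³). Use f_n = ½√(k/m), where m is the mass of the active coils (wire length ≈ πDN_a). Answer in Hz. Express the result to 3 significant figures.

331 Hz

k = Gd⁴/(8D³N_a) = (80.4×10³)(11.5⁴)/(8·50.0³·5) = 281.24 N/mm = 2.8124e+05 N/m
Wire length L = πDN_a = π·50.0·5 = 785.4 mm
m = ρ·(πd²/4)·L = 7850 × 103.87×10⁻⁶ m² × 0.7854 m = 0.64039 kg
f_n = ½√(k/m) = 0.5·√(2.8124e+05/0.64039) = 0.5·√(4.3917e+05) = 331.35 Hz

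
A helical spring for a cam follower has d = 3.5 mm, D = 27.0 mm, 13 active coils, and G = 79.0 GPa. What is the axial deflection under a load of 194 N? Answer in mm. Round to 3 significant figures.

33.5 mm

k = Gd⁴/(8D³N_a) = (79.0×10³)(3.5⁴)/(8·27.0³·13) = 5.7913 N/mm
δ = F/k = 194 / 5.7913 = 33.499 mm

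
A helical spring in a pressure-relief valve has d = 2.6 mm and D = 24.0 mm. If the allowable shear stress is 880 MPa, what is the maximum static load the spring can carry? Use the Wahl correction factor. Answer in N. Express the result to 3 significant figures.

219 N

C = D/d = 24.0/2.6 = 9.2308
K_W = (4C−1)/(4C−4) + 0.615/C = 35.923/32.923 + 0.0666 = 1.1577
τ_max = K·8FD/(πd³) → F_max = τ_allow·πd³/(8DK)
F_max = 880·π·2.6³/(8·24.0·1.1577) = 48591/222.29 = 218.59 N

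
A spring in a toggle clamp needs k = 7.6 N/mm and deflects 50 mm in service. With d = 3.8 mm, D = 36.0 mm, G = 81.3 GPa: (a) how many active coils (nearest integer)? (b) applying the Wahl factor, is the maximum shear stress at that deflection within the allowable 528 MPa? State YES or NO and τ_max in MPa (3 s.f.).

(a) 6 coils; (b) NO, τ_max = 729 MPa

N_a = Gd⁴/(8D³k) = (81.3×10³)(3.8⁴)/(8·36.0³·7.6) = 5.976 → N_a = 6
Actual rate k = Gd⁴/(8D³·6) = 7.5697 N/mm
Working load F = kδ = 7.5697·50 = 378.48 N
C = 36.0/3.8 = 9.4737; K_W = (4C−1)/(4C−4)+0.615/C = 1.1534
τ_max = K_W·8FD/(πd³) = 1.1534·632.32 = 729.34 MPa
τ_max > 528 MPa → exceeds allowable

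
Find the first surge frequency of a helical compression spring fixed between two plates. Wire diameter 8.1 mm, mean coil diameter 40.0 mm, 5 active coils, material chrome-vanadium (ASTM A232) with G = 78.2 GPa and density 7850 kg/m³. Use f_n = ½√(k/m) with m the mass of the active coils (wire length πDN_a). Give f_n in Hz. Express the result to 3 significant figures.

360 Hz

k = Gd⁴/(8D³N_a) = (78.2×10³)(8.1⁴)/(8·40.0³·5) = 131.49 N/mm = 1.3149e+05 N/m
Wire length L = πDN_a = π·40.0·5 = 628.32 mm
m = ρ·(πd²/4)·L = 7850 × 51.53×10⁻⁶ m² × 0.62832 m = 0.25416 kg
f_n = ½√(k/m) = 0.5·√(1.3149e+05/0.25416) = 0.5·√(5.1737e+05) = 359.64 Hz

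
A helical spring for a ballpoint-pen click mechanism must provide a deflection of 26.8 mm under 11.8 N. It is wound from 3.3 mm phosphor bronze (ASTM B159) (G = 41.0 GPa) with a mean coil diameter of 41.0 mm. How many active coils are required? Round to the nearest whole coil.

20

Required rate k = F/δ = 11.8/26.8 = 0.4403 N/mm
N_a = Gd⁴/(8D³k) = (41.0×10³ × 3.3⁴)/(8 × 41.0³ × 0.4403)
    = 4.86228e+06 / 242767 = 20.03 → 20 coils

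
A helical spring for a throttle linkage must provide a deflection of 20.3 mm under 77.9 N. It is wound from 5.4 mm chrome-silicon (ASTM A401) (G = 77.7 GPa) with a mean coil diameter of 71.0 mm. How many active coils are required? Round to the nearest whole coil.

Required rate k = F/δ = 77.9/20.3 = 3.8374 N/mm
N_a = Gd⁴/(8D³k) = (77.7×10³ × 5.4⁴)/(8 × 71.0³ × 3.8374)
    = 6.60687e+07 / 1.09877e+07 = 6.013 → 6 coils

6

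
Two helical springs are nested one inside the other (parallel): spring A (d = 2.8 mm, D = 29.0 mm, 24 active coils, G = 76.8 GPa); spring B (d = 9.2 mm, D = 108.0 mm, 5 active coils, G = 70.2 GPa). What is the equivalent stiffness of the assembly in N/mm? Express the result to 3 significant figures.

11.0 N/mm

k_A = Gd⁴/(8D³N_a) = (76.8×10³)(2.8⁴)/(8·29.0³·24) = 1.0081 N/mm
k_B = Gd⁴/(8D³N_a) = (70.2×10³)(9.2⁴)/(8·108.0³·5) = 9.9806 N/mm
Parallel: k_eq = 1.0081 + 9.9806 = 10.989 N/mm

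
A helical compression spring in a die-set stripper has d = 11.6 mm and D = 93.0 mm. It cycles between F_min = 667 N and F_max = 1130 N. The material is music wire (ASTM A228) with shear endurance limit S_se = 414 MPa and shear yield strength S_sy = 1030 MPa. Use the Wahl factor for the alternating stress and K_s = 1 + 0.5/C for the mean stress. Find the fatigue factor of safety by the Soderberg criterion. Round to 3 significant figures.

C = D/d = 93.0/11.6 = 8.0172; K_W = (4C−1)/(4C−4)+0.615/C = 1.1836; K_s = 1+0.5/C = 1.0624
F_a = (F_max−F_min)/2 = 231.5 N; F_m = (F_max+F_min)/2 = 898.5 N
τ_a = K_W·8F_aD/(πd³) = 1.1836 × 35.124 = 41.572 MPa
τ_m = K_s·8F_mD/(πd³) = 1.0624 × 136.32 = 144.82 MPa
Soderberg: 1/n_f = τ_a/S_se + τ_m/S_sy = 41.572/414 + 144.82/1030 = 0.10042 + 0.14061 = 0.24102
n_f = 1/0.24102 = 4.149

4.15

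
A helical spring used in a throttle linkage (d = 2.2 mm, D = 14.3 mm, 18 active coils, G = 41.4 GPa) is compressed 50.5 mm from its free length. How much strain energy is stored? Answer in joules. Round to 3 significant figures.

k = Gd⁴/(8D³N_a) = (41.4×10³)(2.2⁴)/(8·14.3³·18) = 2.3031 N/mm
U = ½kδ² = 0.5 × 2.3031 × 50.5² = 2936.8 N·mm = 2.9368 J

2.94 J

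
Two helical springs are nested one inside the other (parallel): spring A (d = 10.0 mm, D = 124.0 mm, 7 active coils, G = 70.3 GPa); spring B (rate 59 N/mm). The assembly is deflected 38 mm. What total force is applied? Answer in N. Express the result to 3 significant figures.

2490 N

k_A = Gd⁴/(8D³N_a) = (70.3×10³)(10.0⁴)/(8·124.0³·7) = 6.5842 N/mm
Parallel: k_eq = 6.5842 + 59 = 65.584 N/mm
F = k_eq·δ = 65.584·38 = 2492.2 N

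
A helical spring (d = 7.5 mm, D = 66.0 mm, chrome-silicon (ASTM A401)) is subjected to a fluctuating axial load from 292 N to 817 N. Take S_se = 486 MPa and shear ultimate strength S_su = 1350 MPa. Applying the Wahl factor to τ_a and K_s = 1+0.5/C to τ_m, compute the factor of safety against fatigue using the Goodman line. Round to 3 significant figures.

2.36

C = D/d = 66.0/7.5 = 8.8000; K_W = (4C−1)/(4C−4)+0.615/C = 1.1660; K_s = 1+0.5/C = 1.0568
F_a = (F_max−F_min)/2 = 262.5 N; F_m = (F_max+F_min)/2 = 554.5 N
τ_a = K_W·8F_aD/(πd³) = 1.1660 × 104.58 = 121.94 MPa
τ_m = K_s·8F_mD/(πd³) = 1.0568 × 220.9 = 233.45 MPa
Goodman: 1/n_f = τ_a/S_se + τ_m/S_su = 121.94/486 + 233.45/1350 = 0.25090 + 0.17293 = 0.42383
n_f = 1/0.42383 = 2.359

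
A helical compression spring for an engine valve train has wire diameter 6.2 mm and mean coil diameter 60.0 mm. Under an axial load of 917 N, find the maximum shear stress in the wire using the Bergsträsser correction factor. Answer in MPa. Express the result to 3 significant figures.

670 MPa

Spring index C = D/d = 60.0/6.2 = 9.6774
K_B = (4C+2)/(4C−3) = 40.710/35.710 = 1.1400
τ₀ = 8FD/(πd³) = 8·917·60.0/(π·6.2³) = 440160/748.73 = 587.88 MPa
τ_max = K·τ₀ = 1.1400 × 587.88 = 670.19 MPa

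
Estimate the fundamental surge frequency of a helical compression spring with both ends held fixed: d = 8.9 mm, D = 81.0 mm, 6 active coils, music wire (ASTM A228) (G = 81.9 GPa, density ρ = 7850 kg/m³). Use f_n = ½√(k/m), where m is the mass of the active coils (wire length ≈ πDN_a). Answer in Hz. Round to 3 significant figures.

k = Gd⁴/(8D³N_a) = (81.9×10³)(8.9⁴)/(8·81.0³·6) = 20.144 N/mm = 20144 N/m
Wire length L = πDN_a = π·81.0·6 = 1526.8 mm
m = ρ·(πd²/4)·L = 7850 × 62.211×10⁻⁶ m² × 1.5268 m = 0.74563 kg
f_n = ½√(k/m) = 0.5·√(20144/0.74563) = 0.5·√(27016) = 82.183 Hz

82.2 Hz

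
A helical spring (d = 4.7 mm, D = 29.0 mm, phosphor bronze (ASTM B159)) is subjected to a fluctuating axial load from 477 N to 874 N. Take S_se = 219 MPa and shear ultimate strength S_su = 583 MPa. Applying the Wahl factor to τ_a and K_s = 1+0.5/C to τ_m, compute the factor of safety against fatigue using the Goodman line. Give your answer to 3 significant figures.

0.591

C = D/d = 29.0/4.7 = 6.1702; K_W = (4C−1)/(4C−4)+0.615/C = 1.2447; K_s = 1+0.5/C = 1.0810
F_a = (F_max−F_min)/2 = 198.5 N; F_m = (F_max+F_min)/2 = 675.5 N
τ_a = K_W·8F_aD/(πd³) = 1.2447 × 141.19 = 175.74 MPa
τ_m = K_s·8F_mD/(πd³) = 1.0810 × 480.47 = 519.41 MPa
Goodman: 1/n_f = τ_a/S_se + τ_m/S_su = 175.74/219 + 519.41/583 = 0.80249 + 0.89092 = 1.6934
n_f = 1/1.6934 = 0.5905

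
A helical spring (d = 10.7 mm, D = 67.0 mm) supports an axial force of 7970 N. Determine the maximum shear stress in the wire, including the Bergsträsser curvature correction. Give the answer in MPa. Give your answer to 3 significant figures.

1360 MPa

Spring index C = D/d = 67.0/10.7 = 6.2617
K_B = (4C+2)/(4C−3) = 27.047/22.047 = 1.2268
τ₀ = 8FD/(πd³) = 8·7970·67.0/(π·10.7³) = 4.27192e+06/3848.6 = 1110 MPa
τ_max = K·τ₀ = 1.2268 × 1110 = 1361.7 MPa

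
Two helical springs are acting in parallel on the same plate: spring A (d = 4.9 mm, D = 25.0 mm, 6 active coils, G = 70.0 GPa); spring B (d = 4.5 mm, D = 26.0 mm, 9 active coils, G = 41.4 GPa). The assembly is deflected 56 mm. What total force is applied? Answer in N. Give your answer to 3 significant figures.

3760 N

k_A = Gd⁴/(8D³N_a) = (70.0×10³)(4.9⁴)/(8·25.0³·6) = 53.805 N/mm
k_B = Gd⁴/(8D³N_a) = (41.4×10³)(4.5⁴)/(8·26.0³·9) = 13.415 N/mm
Parallel: k_eq = 53.805 + 13.415 = 67.22 N/mm
F = k_eq·δ = 67.22·56 = 3764.3 N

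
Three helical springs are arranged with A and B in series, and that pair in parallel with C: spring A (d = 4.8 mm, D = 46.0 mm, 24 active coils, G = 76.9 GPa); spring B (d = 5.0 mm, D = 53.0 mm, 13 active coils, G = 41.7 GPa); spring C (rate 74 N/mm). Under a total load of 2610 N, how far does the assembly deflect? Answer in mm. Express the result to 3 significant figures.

k_A = Gd⁴/(8D³N_a) = (76.9×10³)(4.8⁴)/(8·46.0³·24) = 2.1843 N/mm
k_B = Gd⁴/(8D³N_a) = (41.7×10³)(5.0⁴)/(8·53.0³·13) = 1.6833 N/mm
Springs A,B series: k_AB = 1/(1/2.1843+1/1.6833) = 0.95067 N/mm; parallel with C: k_eq = 0.95067+74 = 74.951 N/mm
δ = F/k_eq = 2610/74.951 = 34.823 mm

34.8 mm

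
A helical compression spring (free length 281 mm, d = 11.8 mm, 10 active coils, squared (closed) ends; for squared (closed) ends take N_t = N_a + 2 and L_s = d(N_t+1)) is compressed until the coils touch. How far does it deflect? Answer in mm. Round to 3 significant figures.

N_t = 12; L_s = 11.8·13 = 153.4 mm
δ_solid = L₀ − L_s = 281 − 153.4 = 127.6 mm

128 mm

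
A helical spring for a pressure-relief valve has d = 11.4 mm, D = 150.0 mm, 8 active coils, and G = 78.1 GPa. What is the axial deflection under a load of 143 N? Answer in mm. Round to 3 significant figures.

23.4 mm

k = Gd⁴/(8D³N_a) = (78.1×10³)(11.4⁴)/(8·150.0³·8) = 6.1068 N/mm
δ = F/k = 143 / 6.1068 = 23.416 mm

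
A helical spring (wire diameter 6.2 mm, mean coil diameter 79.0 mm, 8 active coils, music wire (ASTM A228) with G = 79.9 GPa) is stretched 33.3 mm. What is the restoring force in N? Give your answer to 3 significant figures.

k = Gd⁴/(8D³N_a) = (79.9×10³)(6.2⁴)/(8·79.0³·8) = 3.7416 N/mm
F = k·δ = 3.7416 × 33.3 = 124.59 N

125 N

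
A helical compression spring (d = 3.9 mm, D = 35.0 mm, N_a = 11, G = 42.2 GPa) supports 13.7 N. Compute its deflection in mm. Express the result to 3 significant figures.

5.29 mm

k = Gd⁴/(8D³N_a) = (42.2×10³)(3.9⁴)/(8·35.0³·11) = 2.5875 N/mm
δ = F/k = 13.7 / 2.5875 = 5.2946 mm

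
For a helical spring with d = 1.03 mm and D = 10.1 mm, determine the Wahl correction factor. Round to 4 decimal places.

1.1479

C = D/d = 10.1/1.03 = 9.8058
K_W = (4C−1)/(4C−4) + 0.615/C = 38.223/35.223 + 0.0627 = 1.1479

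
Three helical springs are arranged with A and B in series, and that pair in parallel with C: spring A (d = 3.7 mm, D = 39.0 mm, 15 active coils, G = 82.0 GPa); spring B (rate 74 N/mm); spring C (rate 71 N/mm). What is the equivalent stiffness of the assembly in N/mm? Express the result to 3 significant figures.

k_A = Gd⁴/(8D³N_a) = (82.0×10³)(3.7⁴)/(8·39.0³·15) = 2.159 N/mm
Springs A,B series: k_AB = 1/(1/2.159+1/74) = 2.0978 N/mm; parallel with C: k_eq = 2.0978+71 = 73.098 N/mm

73.1 N/mm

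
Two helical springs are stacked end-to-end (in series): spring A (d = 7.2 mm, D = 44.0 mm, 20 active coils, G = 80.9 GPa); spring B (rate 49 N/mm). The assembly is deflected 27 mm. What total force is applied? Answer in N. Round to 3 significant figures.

325 N

k_A = Gd⁴/(8D³N_a) = (80.9×10³)(7.2⁴)/(8·44.0³·20) = 15.951 N/mm
Series: 1/k_eq = 1/15.951 + 1/49 = 0.083098; k_eq = 12.034 N/mm
F = k_eq·δ = 12.034·27 = 324.92 N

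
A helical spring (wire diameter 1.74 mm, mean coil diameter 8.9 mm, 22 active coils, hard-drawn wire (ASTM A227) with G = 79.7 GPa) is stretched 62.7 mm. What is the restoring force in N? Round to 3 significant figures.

k = Gd⁴/(8D³N_a) = (79.7×10³)(1.74⁴)/(8·8.9³·22) = 5.8881 N/mm
F = k·δ = 5.8881 × 62.7 = 369.18 N

369 N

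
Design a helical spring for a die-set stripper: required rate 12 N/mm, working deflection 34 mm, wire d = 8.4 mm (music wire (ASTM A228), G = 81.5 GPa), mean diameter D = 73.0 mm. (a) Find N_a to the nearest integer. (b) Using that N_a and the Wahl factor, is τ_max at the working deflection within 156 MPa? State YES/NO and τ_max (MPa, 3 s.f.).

N_a = Gd⁴/(8D³k) = (81.5×10³)(8.4⁴)/(8·73.0³·12) = 10.87 → N_a = 11
Actual rate k = Gd⁴/(8D³·11) = 11.853 N/mm
Working load F = kδ = 11.853·34 = 403 N
C = 73.0/8.4 = 8.6905; K_W = (4C−1)/(4C−4)+0.615/C = 1.1683
τ_max = K_W·8FD/(πd³) = 1.1683·126.39 = 147.67 MPa
τ_max ≤ 156 MPa → acceptable

(a) 11 coils; (b) YES, τ_max = 148 MPa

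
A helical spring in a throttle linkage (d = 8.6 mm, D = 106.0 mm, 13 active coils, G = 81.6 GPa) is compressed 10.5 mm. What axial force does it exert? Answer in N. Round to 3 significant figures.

k = Gd⁴/(8D³N_a) = (81.6×10³)(8.6⁴)/(8·106.0³·13) = 3.6036 N/mm
F = k·δ = 3.6036 × 10.5 = 37.837 N

37.8 N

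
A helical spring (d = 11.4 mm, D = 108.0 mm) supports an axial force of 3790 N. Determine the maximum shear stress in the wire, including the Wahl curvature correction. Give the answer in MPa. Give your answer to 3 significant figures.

Spring index C = D/d = 108.0/11.4 = 9.4737
K_W = (4C−1)/(4C−4) + 0.615/C = 36.895/33.895 + 0.0649 = 1.1534
τ₀ = 8FD/(πd³) = 8·3790·108.0/(π·11.4³) = 3.27456e+06/4654.4 = 703.54 MPa
τ_max = K·τ₀ = 1.1534 × 703.54 = 811.48 MPa

811 MPa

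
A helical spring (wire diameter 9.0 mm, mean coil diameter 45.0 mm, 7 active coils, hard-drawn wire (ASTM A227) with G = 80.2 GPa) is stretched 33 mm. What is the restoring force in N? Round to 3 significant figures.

k = Gd⁴/(8D³N_a) = (80.2×10³)(9.0⁴)/(8·45.0³·7) = 103.11 N/mm
F = k·δ = 103.11 × 33 = 3402.8 N

3400 N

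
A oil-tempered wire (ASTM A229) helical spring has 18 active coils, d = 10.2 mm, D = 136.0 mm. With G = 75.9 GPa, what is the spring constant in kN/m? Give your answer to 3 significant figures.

2.27 kN/m

k = Gd⁴/(8D³N_a) = (75.9×10³ × 10.2⁴) / (8 × 136.0³ × 18)
  = 8.21566e+08 / 3.62226e+08 = 2.2681 N/mm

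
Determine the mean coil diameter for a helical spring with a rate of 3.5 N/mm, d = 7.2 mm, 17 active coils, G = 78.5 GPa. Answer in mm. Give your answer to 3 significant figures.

D = (Gd⁴/(8N_a·k))^(1/3) = (78.5×10³·7.2⁴/(8·17·3.5))^(1/3)
  = (443193)^(1/3) = 76.2426 mm

76.2 mm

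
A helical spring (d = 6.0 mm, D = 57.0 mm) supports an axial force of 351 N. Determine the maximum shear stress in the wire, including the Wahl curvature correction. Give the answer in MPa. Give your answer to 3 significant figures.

272 MPa

Spring index C = D/d = 57.0/6.0 = 9.5000
K_W = (4C−1)/(4C−4) + 0.615/C = 37.000/34.000 + 0.0647 = 1.1530
τ₀ = 8FD/(πd³) = 8·351·57.0/(π·6.0³) = 160056/678.58 = 235.87 MPa
τ_max = K·τ₀ = 1.1530 × 235.87 = 271.95 MPa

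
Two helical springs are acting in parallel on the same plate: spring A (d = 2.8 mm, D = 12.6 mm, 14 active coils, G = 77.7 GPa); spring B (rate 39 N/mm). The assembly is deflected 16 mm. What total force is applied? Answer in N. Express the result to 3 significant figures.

965 N

k_A = Gd⁴/(8D³N_a) = (77.7×10³)(2.8⁴)/(8·12.6³·14) = 21.317 N/mm
Parallel: k_eq = 21.317 + 39 = 60.317 N/mm
F = k_eq·δ = 60.317·16 = 965.07 N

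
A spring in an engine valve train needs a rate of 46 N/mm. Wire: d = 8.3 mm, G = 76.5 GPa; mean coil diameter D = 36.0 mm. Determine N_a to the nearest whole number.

N_a = Gd⁴/(8D³k) = (76.5×10³ × 8.3⁴)/(8 × 36.0³ × 46)
    = 3.63056e+08 / 1.71694e+07 = 21.15 → 21 coils

21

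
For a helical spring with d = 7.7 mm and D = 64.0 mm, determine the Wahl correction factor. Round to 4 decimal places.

1.1766

C = D/d = 64.0/7.7 = 8.3117
K_W = (4C−1)/(4C−4) + 0.615/C = 32.247/29.247 + 0.0740 = 1.1766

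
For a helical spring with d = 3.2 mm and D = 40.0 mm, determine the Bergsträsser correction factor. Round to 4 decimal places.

1.1064

C = D/d = 40.0/3.2 = 12.5000
K_B = (4C+2)/(4C−3) = 52.000/47.000 = 1.1064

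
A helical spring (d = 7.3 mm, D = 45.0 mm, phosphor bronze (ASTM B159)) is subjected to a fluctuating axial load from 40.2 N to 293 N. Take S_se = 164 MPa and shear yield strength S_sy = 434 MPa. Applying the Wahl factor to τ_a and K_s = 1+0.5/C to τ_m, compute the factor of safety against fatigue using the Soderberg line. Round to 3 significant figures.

C = D/d = 45.0/7.3 = 6.1644; K_W = (4C−1)/(4C−4)+0.615/C = 1.2450; K_s = 1+0.5/C = 1.0811
F_a = (F_max−F_min)/2 = 126.4 N; F_m = (F_max+F_min)/2 = 166.6 N
τ_a = K_W·8F_aD/(πd³) = 1.2450 × 37.233 = 46.355 MPa
τ_m = K_s·8F_mD/(πd³) = 1.0811 × 49.075 = 53.055 MPa
Soderberg: 1/n_f = τ_a/S_se + τ_m/S_sy = 46.355/164 + 53.055/434 = 0.28265 + 0.12225 = 0.4049
n_f = 1/0.4049 = 2.47

2.47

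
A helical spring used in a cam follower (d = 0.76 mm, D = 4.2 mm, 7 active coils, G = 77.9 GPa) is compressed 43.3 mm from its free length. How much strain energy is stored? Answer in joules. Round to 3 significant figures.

k = Gd⁴/(8D³N_a) = (77.9×10³)(0.76⁴)/(8·4.2³·7) = 6.2641 N/mm
U = ½kδ² = 0.5 × 6.2641 × 43.3² = 5872.2 N·mm = 5.8722 J

5.87 J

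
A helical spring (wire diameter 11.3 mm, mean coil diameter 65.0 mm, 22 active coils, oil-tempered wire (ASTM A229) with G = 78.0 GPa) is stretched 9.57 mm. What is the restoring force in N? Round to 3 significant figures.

252 N

k = Gd⁴/(8D³N_a) = (78.0×10³)(11.3⁴)/(8·65.0³·22) = 26.312 N/mm
F = k·δ = 26.312 × 9.57 = 251.81 N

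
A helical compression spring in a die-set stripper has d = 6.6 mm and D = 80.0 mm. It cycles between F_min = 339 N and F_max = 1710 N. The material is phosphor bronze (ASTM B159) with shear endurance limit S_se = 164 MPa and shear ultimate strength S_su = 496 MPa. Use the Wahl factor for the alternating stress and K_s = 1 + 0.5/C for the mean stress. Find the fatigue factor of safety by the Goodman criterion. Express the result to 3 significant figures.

C = D/d = 80.0/6.6 = 12.1212; K_W = (4C−1)/(4C−4)+0.615/C = 1.1182; K_s = 1+0.5/C = 1.0413
F_a = (F_max−F_min)/2 = 685.5 N; F_m = (F_max+F_min)/2 = 1024.5 N
τ_a = K_W·8F_aD/(πd³) = 1.1182 × 485.74 = 543.15 MPa
τ_m = K_s·8F_mD/(πd³) = 1.0413 × 725.96 = 755.9 MPa
Goodman: 1/n_f = τ_a/S_se + τ_m/S_su = 543.15/164 + 755.9/496 = 3.31186 + 1.52400 = 4.8359
n_f = 1/4.8359 = 0.2068

0.207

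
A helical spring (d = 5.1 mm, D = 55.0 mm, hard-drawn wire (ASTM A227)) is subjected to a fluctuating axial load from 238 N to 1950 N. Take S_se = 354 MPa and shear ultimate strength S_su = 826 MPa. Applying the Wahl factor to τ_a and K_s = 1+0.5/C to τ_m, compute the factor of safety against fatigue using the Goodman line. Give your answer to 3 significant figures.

C = D/d = 55.0/5.1 = 10.7843; K_W = (4C−1)/(4C−4)+0.615/C = 1.1337; K_s = 1+0.5/C = 1.0464
F_a = (F_max−F_min)/2 = 856 N; F_m = (F_max+F_min)/2 = 1094 N
τ_a = K_W·8F_aD/(πd³) = 1.1337 × 903.79 = 1024.6 MPa
τ_m = K_s·8F_mD/(πd³) = 1.0464 × 1155.1 = 1208.6 MPa
Goodman: 1/n_f = τ_a/S_se + τ_m/S_su = 1024.6/354 + 1208.6/826 = 2.89437 + 1.46323 = 4.3576
n_f = 1/4.3576 = 0.2295

0.229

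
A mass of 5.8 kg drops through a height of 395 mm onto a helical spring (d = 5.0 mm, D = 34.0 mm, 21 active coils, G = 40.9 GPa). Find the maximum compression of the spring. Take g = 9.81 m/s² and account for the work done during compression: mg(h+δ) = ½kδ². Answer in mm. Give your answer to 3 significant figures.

123 mm

k = Gd⁴/(8D³N_a) = (40.9×10³)(5.0⁴)/(8·34.0³·21) = 3.8713 N/mm
W = mg = 5.8 × 9.81 = 56.898 N
½kδ² − Wδ − Wh = 0 → δ = (W + √(W² + 2kWh))/k
δ = (56.898 + √(3237.4 + 174013))/3.8713 = (56.898 + 421.01)/3.8713 = 123.45 mm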